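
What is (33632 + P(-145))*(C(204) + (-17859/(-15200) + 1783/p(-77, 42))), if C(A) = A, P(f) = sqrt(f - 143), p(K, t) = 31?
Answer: 130092810479/14725 + 371340087*I*sqrt(2)/117800 ≈ 8.8348e+6 + 4458.0*I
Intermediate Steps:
P(f) = sqrt(-143 + f)
(33632 + P(-145))*(C(204) + (-17859/(-15200) + 1783/p(-77, 42))) = (33632 + sqrt(-143 - 145))*(204 + (-17859/(-15200) + 1783/31)) = (33632 + sqrt(-288))*(204 + (-17859*(-1/15200) + 1783*(1/31))) = (33632 + 12*I*sqrt(2))*(204 + (17859/15200 + 1783/31)) = (33632 + 12*I*sqrt(2))*(204 + 27655229/471200) = (33632 + 12*I*sqrt(2))*(123780029/471200) = 130092810479/14725 + 371340087*I*sqrt(2)/117800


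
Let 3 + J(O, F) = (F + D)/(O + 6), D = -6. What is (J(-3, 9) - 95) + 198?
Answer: 101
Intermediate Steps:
J(O, F) = -3 + (-6 + F)/(6 + O) (J(O, F) = -3 + (F - 6)/(O + 6) = -3 + (-6 + F)/(6 + O))
(J(-3, 9) - 95) + 198 = ((-24 + 9 - 3*(-3))/(6 - 3) - 95) + 198 = ((-24 + 9 + 9)/3 - 95) + 198 = ((⅓)*(-6) - 95) + 198 = (-2 - 95) + 198 = -97 + 198 = 101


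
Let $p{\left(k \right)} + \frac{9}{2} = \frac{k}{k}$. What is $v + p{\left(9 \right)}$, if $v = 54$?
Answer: $\frac{101}{2} \approx 50.5$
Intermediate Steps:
$p{\left(k \right)} = - \frac{7}{2}$ ($p{\left(k \right)} = - \frac{9}{2} + \frac{k}{k} = - \frac{9}{2} + 1 = - \frac{7}{2}$)
$v + p{\left(9 \right)} = 54 - \frac{7}{2} = \frac{101}{2}$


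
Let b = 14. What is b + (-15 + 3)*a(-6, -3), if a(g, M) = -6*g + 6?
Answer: -490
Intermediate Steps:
a(g, M) = 6 - 6*g
b + (-15 + 3)*a(-6, -3) = 14 + (-15 + 3)*(6 - 6*(-6)) = 14 - 12*(6 + 36) = 14 - 12*42 = 14 - 504 = -490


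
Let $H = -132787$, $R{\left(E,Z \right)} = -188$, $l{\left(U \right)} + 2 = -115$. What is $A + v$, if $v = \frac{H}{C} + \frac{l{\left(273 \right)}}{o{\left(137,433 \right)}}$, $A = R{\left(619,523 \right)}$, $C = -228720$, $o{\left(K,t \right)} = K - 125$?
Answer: $- \frac{45096593}{228720} \approx -197.17$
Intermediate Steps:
$o{\left(K,t \right)} = -125 + K$ ($o{\left(K,t \right)} = K - 125 = -125 + K$)
$l{\left(U \right)} = -117$ ($l{\left(U \right)} = -2 - 115 = -117$)
$A = -188$
$v = - \frac{2097233}{228720}$ ($v = - \frac{132787}{-228720} - \frac{117}{-125 + 137} = \left(-132787\right) \left(- \frac{1}{228720}\right) - \frac{117}{12} = \frac{132787}{228720} - \frac{39}{4} = - \frac{2097233}{228720} \approx -9.1694$)
$A + v = -188 - \frac{2097233}{228720} = - \frac{45096593}{228720}$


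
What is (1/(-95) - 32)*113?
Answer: -343633/95 ≈ -3617.2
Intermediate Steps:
(1/(-95) - 32)*113 = (-1/95 - 32)*113 = -3041/95*113 = -343633/95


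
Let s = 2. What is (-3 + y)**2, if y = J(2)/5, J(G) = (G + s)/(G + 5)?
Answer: 10201/1225 ≈ 8.3273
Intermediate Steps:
J(G) = (2 + G)/(5 + G) (J(G) = (G + 2)/(G + 5) = (2 + G)/(5 + G))
y = 4/35 (y = ((2 + 2)/(5 + 2))/5 = (4/7)*(1/5) = 4/35 ≈ 0.11429)
(-3 + y)**2 = (-3 + 4/35)**2 = (-101/35)**2 = 10201/1225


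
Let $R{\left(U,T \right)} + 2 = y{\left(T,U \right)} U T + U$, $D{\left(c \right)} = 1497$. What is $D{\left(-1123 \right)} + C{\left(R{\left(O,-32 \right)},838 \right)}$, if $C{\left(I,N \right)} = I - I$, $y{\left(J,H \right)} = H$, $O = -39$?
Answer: $1497$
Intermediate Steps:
$R{\left(U,T \right)} = -2 + U + T U^{2}$ ($R{\left(U,T \right)} = -2 + \left(U U T + U\right) = -2 + \left(U^{2} T + U\right) = -2 + \left(T U^{2} + U\right) = -2 + \left(U + T U^{2}\right) = -2 + U + T U^{2}$)
$C{\left(I,N \right)} = 0$
$D{\left(-1123 \right)} + C{\left(R{\left(O,-32 \right)},838 \right)} = 1497 + 0 = 1497$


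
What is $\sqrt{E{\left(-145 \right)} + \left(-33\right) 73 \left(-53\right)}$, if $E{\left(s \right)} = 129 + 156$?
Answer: $3 \sqrt{14218} \approx 357.72$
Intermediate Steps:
$E{\left(s \right)} = 285$
$\sqrt{E{\left(-145 \right)} + \left(-33\right) 73 \left(-53\right)} = \sqrt{285 + \left(-33\right) 73 \left(-53\right)} = \sqrt{285 - -127677} = \sqrt{285 + 127677} = \sqrt{127962} = 3 \sqrt{14218}$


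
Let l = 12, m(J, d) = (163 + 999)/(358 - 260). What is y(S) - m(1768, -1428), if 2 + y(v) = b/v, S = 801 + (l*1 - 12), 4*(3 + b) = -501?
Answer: -34931/2492 ≈ -14.017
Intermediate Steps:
m(J, d) = 83/7 (m(J, d) = 1162/98 = 1162*(1/98) = 83/7)
b = -513/4 (b = -3 + (¼)*(-501) = -3 - 501/4 = -513/4 ≈ -128.25)
S = 801 (S = 801 + (12*1 - 12) = 801 + (12 - 12) = 801 + 0 = 801)
y(v) = -2 - 513/(4*v)
y(S) - m(1768, -1428) = (-2 - 513/4/801) - 1*83/7 = (-2 - 513/4*1/801) - 83/7 = (-2 - 57/356) - 83/7 = -769/356 - 83/7 = -34931/2492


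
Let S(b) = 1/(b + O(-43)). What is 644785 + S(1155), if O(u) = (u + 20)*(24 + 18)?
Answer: 121864366/189 ≈ 6.4479e+5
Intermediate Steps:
O(u) = 840 + 42*u (O(u) = (20 + u)*42 = 840 + 42*u)
S(b) = 1/(-966 + b) (S(b) = 1/(b + (840 + 42*(-43))) = 1/(b + (840 - 1806)) = 1/(b - 966) = 1/(-966 + b))
644785 + S(1155) = 644785 + 1/(-966 + 1155) = 644785 + 1/189 = 121864366/189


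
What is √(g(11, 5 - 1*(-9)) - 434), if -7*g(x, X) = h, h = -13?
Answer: 55*I*√7/7 ≈ 20.788*I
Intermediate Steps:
g(x, X) = 13/7 (g(x, X) = -⅐*(-13) = 13/7)
√(g(11, 5 - 1*(-9)) - 434) = √(13/7 - 434) = √(-3025/7) = 55*I*√7/7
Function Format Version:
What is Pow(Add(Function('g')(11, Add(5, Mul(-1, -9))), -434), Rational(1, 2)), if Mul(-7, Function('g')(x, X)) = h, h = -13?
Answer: Mul(Rational(55, 7), I, Pow(7, Rational(1, 2))) ≈ Mul(20.788, I)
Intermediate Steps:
Function('g')(x, X) = Rational(13, 7) (Function('g')(x, X) = Mul(Rational(-1, 7), -13) = Rational(13, 7))
Pow(Add(Function('g')(11, Add(5, Mul(-1, -9))), -434), Rational(1, 2)) = Pow(Add(Rational(13, 7), -434), Rational(1, 2)) = Pow(Rational(-3025, 7), Rational(1, 2)) = Mul(Rational(55, 7), I, Pow(7, Rational(1, 2)))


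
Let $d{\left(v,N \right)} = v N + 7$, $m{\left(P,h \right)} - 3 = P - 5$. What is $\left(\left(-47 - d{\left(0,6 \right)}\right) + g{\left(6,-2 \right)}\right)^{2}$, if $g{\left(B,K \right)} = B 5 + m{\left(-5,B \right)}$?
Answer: $961$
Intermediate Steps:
$m{\left(P,h \right)} = -2 + P$ ($m{\left(P,h \right)} = 3 + \left(P - 5\right) = 3 + \left(-5 + P\right) = -2 + P$)
$d{\left(v,N \right)} = 7 + N v$ ($d{\left(v,N \right)} = N v + 7 = 7 + N v$)
$g{\left(B,K \right)} = -7 + 5 B$ ($g{\left(B,K \right)} = B 5 - 7 = 5 B - 7 = -7 + 5 B$)
$\left(\left(-47 - d{\left(0,6 \right)}\right) + g{\left(6,-2 \right)}\right)^{2} = \left(\left(-47 - \left(7 + 6 \cdot 0\right)\right) + \left(-7 + 5 \cdot 6\right)\right)^{2} = \left(\left(-47 - \left(7 + 0\right)\right) + \left(-7 + 30\right)\right)^{2} = \left(\left(-47 - 7\right) + 23\right)^{2} = \left(-54 + 23\right)^{2} = \left(-31\right)^{2} = 961$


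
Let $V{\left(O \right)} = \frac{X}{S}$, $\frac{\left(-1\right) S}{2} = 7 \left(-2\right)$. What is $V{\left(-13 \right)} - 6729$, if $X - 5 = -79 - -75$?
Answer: $- \frac{188411}{28} \approx -6729.0$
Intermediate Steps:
$X = 1$ ($X = 5 - 4 = 1$)
$S = 28$ ($S = - 2 \cdot 7 \left(-2\right) = \left(-2\right) \left(-14\right) = 28$)
$V{\left(O \right)} = \frac{1}{28}$ ($V{\left(O \right)} = 1 \cdot \frac{1}{28} = \frac{1}{28}$)
$V{\left(-13 \right)} - 6729 = \frac{1}{28} - 6729 = - \frac{188411}{28}$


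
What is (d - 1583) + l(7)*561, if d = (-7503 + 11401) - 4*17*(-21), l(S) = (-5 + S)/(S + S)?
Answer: 26762/7 ≈ 3823.1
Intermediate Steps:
l(S) = (-5 + S)/(2*S) (l(S) = (-5 + S)/((2*S)) = (-5 + S)*(1/(2*S)) = (-5 + S)/(2*S))
d = 5326 (d = 3898 - 68*(-21) = 3898 + 1428 = 5326)
(d - 1583) + l(7)*561 = (5326 - 1583) + ((½)*(-5 + 7)/7)*561 = 3743 + ((½)*(⅐)*2)*561 = 3743 + (⅐)*561 = 3743 + 561/7 = 26762/7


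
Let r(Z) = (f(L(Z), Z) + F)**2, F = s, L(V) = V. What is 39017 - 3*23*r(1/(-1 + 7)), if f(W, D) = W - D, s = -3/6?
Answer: 155999/4 ≈ 39000.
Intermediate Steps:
s = -1/2 (s = -3*1/6 = -1/2 ≈ -0.50000)
F = -1/2 ≈ -0.50000
r(Z) = 1/4 (r(Z) = ((Z - Z) - 1/2)**2 = (0 - 1/2)**2 = (-1/2)**2 = 1/4)
39017 - 3*23*r(1/(-1 + 7)) = 39017 - 3*23/4 = 39017 - 69/4 = 155999/4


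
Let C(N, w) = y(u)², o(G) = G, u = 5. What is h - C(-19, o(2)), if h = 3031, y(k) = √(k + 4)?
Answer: 3022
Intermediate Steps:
y(k) = √(4 + k)
C(N, w) = 9 (C(N, w) = (√(4 + 5))² = (√9)² = 3² = 9)
h - C(-19, o(2)) = 3031 - 1*9 = 3031 - 9 = 3022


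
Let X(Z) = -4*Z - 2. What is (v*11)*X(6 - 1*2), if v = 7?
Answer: -1386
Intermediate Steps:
X(Z) = -2 - 4*Z
(v*11)*X(6 - 1*2) = (7*11)*(-2 - 4*(6 - 1*2)) = 77*(-2 - 4*(6 - 2)) = 77*(-2 - 4*4) = 77*(-2 - 16) = 77*(-18) = -1386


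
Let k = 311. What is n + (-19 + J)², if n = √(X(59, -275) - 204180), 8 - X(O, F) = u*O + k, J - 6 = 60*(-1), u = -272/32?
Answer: 5329 + I*√815926/2 ≈ 5329.0 + 451.64*I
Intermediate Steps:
u = -17/2 (u = -272*1/32 = -17/2 ≈ -8.5000)
J = -54 (J = 6 + 60*(-1) = 6 - 60 = -54)
X(O, F) = -303 + 17*O/2 (X(O, F) = 8 - (-17*O/2 + 311) = 8 - (311 - 17*O/2) = 8 + (-311 + 17*O/2) = -303 + 17*O/2)
n = I*√815926/2 (n = √((-303 + (17/2)*59) - 204180) = √((-303 + 1003/2) - 204180) = √(397/2 - 204180) = √(-407963/2) = I*√815926/2 ≈ 451.64*I)
n + (-19 + J)² = I*√815926/2 + (-19 - 54)² = I*√815926/2 + (-73)² = I*√815926/2 + 5329 = 5329 + I*√815926/2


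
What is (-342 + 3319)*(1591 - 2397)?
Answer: -2399462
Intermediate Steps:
(-342 + 3319)*(1591 - 2397) = 2977*(-806) = -2399462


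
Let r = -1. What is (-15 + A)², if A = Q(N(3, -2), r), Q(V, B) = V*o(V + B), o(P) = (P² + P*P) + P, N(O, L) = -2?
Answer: 2025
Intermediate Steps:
o(P) = P + 2*P² (o(P) = (P² + P²) + P = 2*P² + P = P + 2*P²)
Q(V, B) = V*(B + V)*(1 + 2*B + 2*V) (Q(V, B) = V*((V + B)*(1 + 2*(V + B))) = V*((B + V)*(1 + 2*(B + V))) = V*((B + V)*(1 + (2*B + 2*V))) = V*((B + V)*(1 + 2*B + 2*V)) = V*(B + V)*(1 + 2*B + 2*V))
A = -30 (A = -2*(-1 - 2)*(1 + 2*(-1) + 2*(-2)) = -2*(-3)*(1 - 2 - 4) = -2*(-3)*(-5) = -30)
(-15 + A)² = (-15 - 30)² = (-45)² = 2025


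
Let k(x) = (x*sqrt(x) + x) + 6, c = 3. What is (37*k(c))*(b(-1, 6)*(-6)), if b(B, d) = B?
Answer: 1998 + 666*sqrt(3) ≈ 3151.5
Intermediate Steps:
k(x) = 6 + x + x**(3/2) (k(x) = (x**(3/2) + x) + 6 = (x + x**(3/2)) + 6 = 6 + x + x**(3/2))
(37*k(c))*(b(-1, 6)*(-6)) = (37*(6 + 3 + 3**(3/2)))*(-1*(-6)) = (37*(6 + 3 + 3*sqrt(3)))*6 = (37*(9 + 3*sqrt(3)))*6 = (333 + 111*sqrt(3))*6 = 1998 + 666*sqrt(3)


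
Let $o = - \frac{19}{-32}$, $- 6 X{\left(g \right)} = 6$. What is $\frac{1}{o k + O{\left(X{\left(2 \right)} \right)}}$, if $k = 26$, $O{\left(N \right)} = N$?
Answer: $\frac{16}{231} \approx 0.069264$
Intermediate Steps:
$X{\left(g \right)} = -1$ ($X{\left(g \right)} = \left(- \frac{1}{6}\right) 6 = -1$)
$o = \frac{19}{32}$ ($o = \left(-19\right) \left(- \frac{1}{32}\right) = \frac{19}{32} \approx 0.59375$)
$\frac{1}{o k + O{\left(X{\left(2 \right)} \right)}} = \frac{1}{\frac{19}{32} \cdot 26 - 1} = \frac{1}{\frac{247}{16} - 1} = \frac{1}{\frac{231}{16}} = \frac{16}{231}$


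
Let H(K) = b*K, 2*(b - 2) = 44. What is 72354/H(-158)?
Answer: -12059/632 ≈ -19.081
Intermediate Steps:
b = 24 (b = 2 + (½)*44 = 2 + 22 = 24)
H(K) = 24*K
72354/H(-158) = 72354/((24*(-158))) = 72354/(-3792) = 72354*(-1/3792) = -12059/632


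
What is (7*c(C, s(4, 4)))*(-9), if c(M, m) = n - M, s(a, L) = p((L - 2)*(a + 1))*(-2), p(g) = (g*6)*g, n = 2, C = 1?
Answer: -63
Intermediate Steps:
p(g) = 6*g² (p(g) = (6*g)*g = 6*g²)
s(a, L) = -12*(1 + a)²*(-2 + L)² (s(a, L) = (6*((L - 2)*(a + 1))²)*(-2) = (6*((-2 + L)*(1 + a))²)*(-2) = (6*((1 + a)*(-2 + L))²)*(-2) = (6*((1 + a)²*(-2 + L)²))*(-2) = (6*(1 + a)²*(-2 + L)²)*(-2) = -12*(1 + a)²*(-2 + L)²)
c(M, m) = 2 - M
(7*c(C, s(4, 4)))*(-9) = (7*(2 - 1*1))*(-9) = (7*(2 - 1))*(-9) = (7*1)*(-9) = 7*(-9) = -63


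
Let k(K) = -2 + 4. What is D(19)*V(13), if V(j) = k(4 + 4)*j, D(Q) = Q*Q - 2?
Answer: 9334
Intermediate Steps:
D(Q) = -2 + Q² (D(Q) = Q² - 2 = -2 + Q²)
k(K) = 2
V(j) = 2*j
D(19)*V(13) = (-2 + 19²)*(2*13) = (-2 + 361)*26 = 359*26 = 9334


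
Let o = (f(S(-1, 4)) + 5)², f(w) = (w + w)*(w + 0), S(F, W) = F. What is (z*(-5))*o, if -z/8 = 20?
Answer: 39200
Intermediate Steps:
z = -160 (z = -8*20 = -160)
f(w) = 2*w² (f(w) = (2*w)*w = 2*w²)
o = 49 (o = (2*(-1)² + 5)² = (2*1 + 5)² = (2 + 5)² = 7² = 49)
(z*(-5))*o = -160*(-5)*49 = 800*49 = 39200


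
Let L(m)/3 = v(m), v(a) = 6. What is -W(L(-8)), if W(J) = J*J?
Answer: -324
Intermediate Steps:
L(m) = 18 (L(m) = 3*6 = 18)
W(J) = J²
-W(L(-8)) = -1*18² = -1*324 = -324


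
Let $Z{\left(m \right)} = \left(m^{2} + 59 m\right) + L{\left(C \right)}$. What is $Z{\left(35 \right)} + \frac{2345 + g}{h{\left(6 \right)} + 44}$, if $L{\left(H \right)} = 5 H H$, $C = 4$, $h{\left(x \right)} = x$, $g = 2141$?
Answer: $\frac{86493}{25} \approx 3459.7$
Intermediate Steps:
$L{\left(H \right)} = 5 H^{2}$
$Z{\left(m \right)} = 80 + m^{2} + 59 m$ ($Z{\left(m \right)} = \left(m^{2} + 59 m\right) + 5 \cdot 4^{2} = \left(m^{2} + 59 m\right) + 5 \cdot 16 = \left(m^{2} + 59 m\right) + 80 = 80 + m^{2} + 59 m$)
$Z{\left(35 \right)} + \frac{2345 + g}{h{\left(6 \right)} + 44} = \left(80 + 35^{2} + 59 \cdot 35\right) + \frac{2345 + 2141}{6 + 44} = \left(80 + 1225 + 2065\right) + \frac{4486}{50} = 3370 + 4486 \cdot \frac{1}{50} = 3370 + \frac{2243}{25} = \frac{86493}{25}$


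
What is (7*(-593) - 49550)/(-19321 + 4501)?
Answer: 53701/14820 ≈ 3.6236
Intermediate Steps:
(7*(-593) - 49550)/(-19321 + 4501) = (-4151 - 49550)/(-14820) = -53701*(-1/14820) = 53701/14820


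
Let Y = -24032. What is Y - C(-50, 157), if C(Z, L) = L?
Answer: -24189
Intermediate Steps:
Y - C(-50, 157) = -24032 - 1*157 = -24032 - 157 = -24189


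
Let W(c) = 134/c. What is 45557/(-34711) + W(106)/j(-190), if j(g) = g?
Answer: -461084627/349539770 ≈ -1.3191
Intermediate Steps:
45557/(-34711) + W(106)/j(-190) = 45557/(-34711) + (134/106)/(-190) = 45557*(-1/34711) + (134*(1/106))*(-1/190) = -45557/34711 + (67/53)*(-1/190) = -45557/34711 - 67/10070 = -461084627/349539770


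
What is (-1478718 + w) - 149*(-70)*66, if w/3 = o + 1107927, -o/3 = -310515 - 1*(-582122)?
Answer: 88980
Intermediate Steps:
o = -814821 (o = -3*(-310515 - 1*(-582122)) = -3*(-310515 + 582122) = -3*271607 = -814821)
w = 879318 (w = 3*(-814821 + 1107927) = 3*293106 = 879318)
(-1478718 + w) - 149*(-70)*66 = (-1478718 + 879318) - 149*(-70)*66 = -599400 + 10430*66 = -599400 + 688380 = 88980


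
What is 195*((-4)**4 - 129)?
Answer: 24765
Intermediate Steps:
195*((-4)**4 - 129) = 195*(256 - 129) = 195*127 = 24765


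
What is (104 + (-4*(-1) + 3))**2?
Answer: 12321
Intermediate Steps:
(104 + (-4*(-1) + 3))**2 = (104 + (4 + 3))**2 = (104 + 7)**2 = 111**2 = 12321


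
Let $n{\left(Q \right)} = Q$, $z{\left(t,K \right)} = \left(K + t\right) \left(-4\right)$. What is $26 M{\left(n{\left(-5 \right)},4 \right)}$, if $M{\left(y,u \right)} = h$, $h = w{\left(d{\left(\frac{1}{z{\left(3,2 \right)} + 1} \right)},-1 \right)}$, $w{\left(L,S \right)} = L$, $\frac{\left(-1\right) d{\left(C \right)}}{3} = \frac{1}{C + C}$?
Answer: $741$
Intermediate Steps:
$z{\left(t,K \right)} = - 4 K - 4 t$
$d{\left(C \right)} = - \frac{3}{2 C}$ ($d{\left(C \right)} = - \frac{3}{C + C} = - \frac{3}{2 C}$)
$h = \frac{57}{2}$ ($h = - \frac{3}{2 \frac{1}{\left(\left(-4\right) 2 - 12\right) + 1}} = - \frac{3}{2 \frac{1}{\left(-8 - 12\right) + 1}} = - \frac{3}{2 \frac{1}{-20 + 1}} = - \frac{3}{2 \frac{1}{-19}} = - \frac{3}{2 \left(- \frac{1}{19}\right)} = \left(- \frac{3}{2}\right) \left(-19\right) = \frac{57}{2} \approx 28.5$)
$M{\left(y,u \right)} = \frac{57}{2}$
$26 M{\left(n{\left(-5 \right)},4 \right)} = 26 \cdot \frac{57}{2} = 741$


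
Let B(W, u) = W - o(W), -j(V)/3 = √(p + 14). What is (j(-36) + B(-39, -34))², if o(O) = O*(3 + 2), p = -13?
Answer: 23409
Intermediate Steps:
o(O) = 5*O (o(O) = O*5 = 5*O)
j(V) = -3 (j(V) = -3*√(-13 + 14) = -3*√1 = -3*1 = -3)
B(W, u) = -4*W (B(W, u) = W - 5*W = -4*W)
(j(-36) + B(-39, -34))² = (-3 - 4*(-39))² = (-3 + 156)² = 153² = 23409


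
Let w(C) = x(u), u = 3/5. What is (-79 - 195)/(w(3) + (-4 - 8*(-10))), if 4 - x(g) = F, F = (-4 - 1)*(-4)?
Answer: -137/30 ≈ -4.5667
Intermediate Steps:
F = 20 (F = -5*(-4) = 20)
u = 3/5 (u = 3*(1/5) = 3/5 ≈ 0.60000)
x(g) = -16 (x(g) = 4 - 1*20 = 4 - 20 = -16)
w(C) = -16
(-79 - 195)/(w(3) + (-4 - 8*(-10))) = (-79 - 195)/(-16 + (-4 - 8*(-10))) = -274/(-16 + (-4 + 80)) = -274/(-16 + 76) = -274/60 = -274*1/60 = -137/30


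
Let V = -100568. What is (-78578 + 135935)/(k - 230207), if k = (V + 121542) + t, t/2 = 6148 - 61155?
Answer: -57357/319247 ≈ -0.17966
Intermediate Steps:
t = -110014 (t = 2*(6148 - 61155) = 2*(-55007) = -110014)
k = -89040 (k = (-100568 + 121542) - 110014 = 20974 - 110014 = -89040)
(-78578 + 135935)/(k - 230207) = (-78578 + 135935)/(-89040 - 230207) = 57357/(-319247) = 57357*(-1/319247) = -57357/319247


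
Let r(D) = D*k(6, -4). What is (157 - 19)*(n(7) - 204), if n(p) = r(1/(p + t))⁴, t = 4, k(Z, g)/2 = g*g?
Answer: -267469944/14641 ≈ -18269.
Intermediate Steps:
k(Z, g) = 2*g² (k(Z, g) = 2*(g*g) = 2*g²)
r(D) = 32*D (r(D) = D*(2*(-4)²) = D*(2*16) = D*32 = 32*D)
n(p) = 1048576/(4 + p)⁴ (n(p) = (32/(p + 4))⁴ = (32/(4 + p))⁴ = 1048576/(4 + p)⁴)
(157 - 19)*(n(7) - 204) = (157 - 19)*(1048576/(4 + 7)⁴ - 204) = 138*(1048576/11⁴ - 204) = 138*(1048576*(1/14641) - 204) = 138*(1048576/14641 - 204) = 138*(-1938188/14641) = -267469944/14641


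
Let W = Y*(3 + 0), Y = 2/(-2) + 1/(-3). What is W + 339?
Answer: 335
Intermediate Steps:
Y = -4/3 (Y = 2*(-½) + 1*(-⅓) = -1 - ⅓ = -4/3 ≈ -1.3333)
W = -4 (W = -4*(3 + 0)/3 = -4/3*3 = -4)
W + 339 = -4 + 339 = 335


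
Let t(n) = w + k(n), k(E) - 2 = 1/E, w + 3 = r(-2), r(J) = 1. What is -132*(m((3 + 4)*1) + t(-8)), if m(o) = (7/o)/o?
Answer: -33/14 ≈ -2.3571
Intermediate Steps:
w = -2 (w = -3 + 1 = -2)
k(E) = 2 + 1/E
t(n) = 1/n (t(n) = -2 + (2 + 1/n) = 1/n)
m(o) = 7/o²
-132*(m((3 + 4)*1) + t(-8)) = -132*(7/((3 + 4)*1)² + 1/(-8)) = -132*(7/(7*1)² - ⅛) = -132*(7/7² - ⅛) = -132*(7*(1/49) - ⅛) = -132*(⅐ - ⅛) = -132*1/56 = -33/14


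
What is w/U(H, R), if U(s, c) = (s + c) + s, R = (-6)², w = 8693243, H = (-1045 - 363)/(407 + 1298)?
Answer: 1347452665/5324 ≈ 2.5309e+5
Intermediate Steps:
H = -128/155 (H = -1408/1705 = -1408*1/1705 = -128/155 ≈ -0.82581)
R = 36
U(s, c) = c + 2*s (U(s, c) = (c + s) + s = c + 2*s)
w/U(H, R) = 8693243/(36 + 2*(-128/155)) = 8693243/(36 - 256/155) = 8693243/(5324/155) = 8693243*(155/5324) = 1347452665/5324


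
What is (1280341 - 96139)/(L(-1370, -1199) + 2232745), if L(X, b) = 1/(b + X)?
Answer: 169011941/318662328 ≈ 0.53038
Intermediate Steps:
L(X, b) = 1/(X + b)
(1280341 - 96139)/(L(-1370, -1199) + 2232745) = (1280341 - 96139)/(1/(-1370 - 1199) + 2232745) = 1184202/(1/(-2569) + 2232745) = 1184202/(-1/2569 + 2232745) = 1184202/(5735921904/2569) = 1184202*(2569/5735921904) = 169011941/318662328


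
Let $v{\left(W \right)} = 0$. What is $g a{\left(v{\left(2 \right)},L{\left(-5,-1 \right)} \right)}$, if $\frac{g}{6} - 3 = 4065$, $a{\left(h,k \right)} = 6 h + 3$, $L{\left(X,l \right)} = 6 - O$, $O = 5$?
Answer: $73224$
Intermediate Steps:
$L{\left(X,l \right)} = 1$ ($L{\left(X,l \right)} = 6 - 5 = 1$)
$a{\left(h,k \right)} = 3 + 6 h$
$g = 24408$ ($g = 18 + 6 \cdot 4065 = 18 + 24390 = 24408$)
$g a{\left(v{\left(2 \right)},L{\left(-5,-1 \right)} \right)} = 24408 \left(3 + 6 \cdot 0\right) = 24408 \left(3 + 0\right) = 24408 \cdot 3 = 73224$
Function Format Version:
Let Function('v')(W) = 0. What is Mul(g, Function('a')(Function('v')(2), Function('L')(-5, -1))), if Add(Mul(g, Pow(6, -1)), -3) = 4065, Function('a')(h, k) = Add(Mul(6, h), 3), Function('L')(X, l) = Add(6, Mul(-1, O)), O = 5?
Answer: 73224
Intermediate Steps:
Function('L')(X, l) = 1 (Function('L')(X, l) = Add(6, Mul(-1, 5)) = Add(6, -5) = 1)
Function('a')(h, k) = Add(3, Mul(6, h))
g = 24408 (g = Add(18, Mul(6, 4065)) = Add(18, 24390) = 24408)
Mul(g, Function('a')(Function('v')(2), Function('L')(-5, -1))) = Mul(24408, Add(3, Mul(6, 0))) = Mul(24408, Add(3, 0)) = Mul(24408, 3) = 73224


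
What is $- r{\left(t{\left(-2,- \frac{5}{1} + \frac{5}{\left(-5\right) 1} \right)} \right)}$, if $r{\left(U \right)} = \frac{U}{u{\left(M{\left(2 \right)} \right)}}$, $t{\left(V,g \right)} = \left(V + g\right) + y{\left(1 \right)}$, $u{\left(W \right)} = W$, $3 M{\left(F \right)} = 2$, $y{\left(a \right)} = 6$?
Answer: $3$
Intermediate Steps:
$M{\left(F \right)} = \frac{2}{3}$ ($M{\left(F \right)} = \frac{1}{3} \cdot 2 = \frac{2}{3}$)
$t{\left(V,g \right)} = 6 + V + g$ ($t{\left(V,g \right)} = \left(V + g\right) + 6 = 6 + V + g$)
$r{\left(U \right)} = \frac{3 U}{2}$ ($r{\left(U \right)} = \frac{U}{\frac{2}{3}} = U \frac{3}{2} = \frac{3 U}{2}$)
$- r{\left(t{\left(-2,- \frac{5}{1} + \frac{5}{\left(-5\right) 1} \right)} \right)} = - \frac{3 \left(6 - 2 + \left(- \frac{5}{1} + \frac{5}{\left(-5\right) 1}\right)\right)}{2} = - \frac{3 \left(6 - 2 + \left(\left(-5\right) 1 + \frac{5}{-5}\right)\right)}{2} = - \frac{3 \left(6 - 2 + \left(-5 + 5 \left(- \frac{1}{5}\right)\right)\right)}{2} = - \frac{3 \left(6 - 2 - 6\right)}{2} = - \frac{3 \left(-2\right)}{2} = \left(-1\right) \left(-3\right) = 3$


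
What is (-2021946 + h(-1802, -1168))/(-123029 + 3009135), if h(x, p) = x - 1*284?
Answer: -1012016/1443053 ≈ -0.70130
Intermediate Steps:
h(x, p) = -284 + x (h(x, p) = x - 284 = -284 + x)
(-2021946 + h(-1802, -1168))/(-123029 + 3009135) = (-2021946 + (-284 - 1802))/(-123029 + 3009135) = (-2021946 - 2086)/2886106 = -2024032*1/2886106 = -1012016/1443053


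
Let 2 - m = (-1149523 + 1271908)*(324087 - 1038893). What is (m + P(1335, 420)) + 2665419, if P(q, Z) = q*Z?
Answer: 87484758431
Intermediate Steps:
m = 87481532312 (m = 2 - (-1149523 + 1271908)*(324087 - 1038893) = 2 - 122385*(-714806) = 2 - 1*(-87481532310) = 2 + 87481532310 = 87481532312)
P(q, Z) = Z*q
(m + P(1335, 420)) + 2665419 = (87481532312 + 420*1335) + 2665419 = (87481532312 + 560700) + 2665419 = 87482093012 + 2665419 = 87484758431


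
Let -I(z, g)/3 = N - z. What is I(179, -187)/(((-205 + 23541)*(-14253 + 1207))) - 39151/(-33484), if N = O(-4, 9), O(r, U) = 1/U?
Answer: 406335322981/347519922024 ≈ 1.1692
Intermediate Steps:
O(r, U) = 1/U
N = ⅑ (N = 1/9 = ⅑ ≈ 0.11111)
I(z, g) = -⅓ + 3*z (I(z, g) = -3*(⅑ - z) = -⅓ + 3*z)
I(179, -187)/(((-205 + 23541)*(-14253 + 1207))) - 39151/(-33484) = (-⅓ + 3*179)/(((-205 + 23541)*(-14253 + 1207))) - 39151/(-33484) = (-⅓ + 537)/((23336*(-13046))) - 39151*(-1/33484) = (1610/3)/(-304441456) + 39151/33484 = (1610/3)*(-1/304441456) + 39151/33484 = -805/456662184 + 39151/33484 = 406335322981/347519922024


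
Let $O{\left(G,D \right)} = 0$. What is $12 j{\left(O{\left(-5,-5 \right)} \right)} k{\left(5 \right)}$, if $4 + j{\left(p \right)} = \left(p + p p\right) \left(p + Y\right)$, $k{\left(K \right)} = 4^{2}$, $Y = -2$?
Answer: $-768$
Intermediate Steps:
$k{\left(K \right)} = 16$
$j{\left(p \right)} = -4 + \left(-2 + p\right) \left(p + p^{2}\right)$ ($j{\left(p \right)} = -4 + \left(p + p p\right) \left(p - 2\right) = -4 + \left(p + p^{2}\right) \left(-2 + p\right) = -4 + \left(-2 + p\right) \left(p + p^{2}\right)$)
$12 j{\left(O{\left(-5,-5 \right)} \right)} k{\left(5 \right)} = 12 \left(-4 + 0^{3} - 0^{2} - 0\right) 16 = 12 \left(-4 + 0 - 0 + 0\right) 16 = 12 \left(-4 + 0 + 0 + 0\right) 16 = 12 \left(-4\right) 16 = \left(-48\right) 16 = -768$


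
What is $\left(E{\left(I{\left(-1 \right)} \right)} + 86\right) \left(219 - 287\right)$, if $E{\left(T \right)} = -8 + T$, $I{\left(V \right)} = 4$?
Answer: $-5576$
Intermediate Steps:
$\left(E{\left(I{\left(-1 \right)} \right)} + 86\right) \left(219 - 287\right) = \left(\left(-8 + 4\right) + 86\right) \left(219 - 287\right) = \left(-4 + 86\right) \left(-68\right) = 82 \left(-68\right) = -5576$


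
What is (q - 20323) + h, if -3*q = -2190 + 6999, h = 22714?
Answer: 788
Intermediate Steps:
q = -1603 (q = -(-2190 + 6999)/3 = -⅓*4809 = -1603)
(q - 20323) + h = (-1603 - 20323) + 22714 = -21926 + 22714 = 788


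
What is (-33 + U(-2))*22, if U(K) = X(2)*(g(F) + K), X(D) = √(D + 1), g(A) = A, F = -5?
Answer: -726 - 154*√3 ≈ -992.74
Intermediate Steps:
X(D) = √(1 + D)
U(K) = √3*(-5 + K) (U(K) = √(1 + 2)*(-5 + K) = √3*(-5 + K))
(-33 + U(-2))*22 = (-33 + √3*(-5 - 2))*22 = (-33 + √3*(-7))*22 = (-33 - 7*√3)*22 = -726 - 154*√3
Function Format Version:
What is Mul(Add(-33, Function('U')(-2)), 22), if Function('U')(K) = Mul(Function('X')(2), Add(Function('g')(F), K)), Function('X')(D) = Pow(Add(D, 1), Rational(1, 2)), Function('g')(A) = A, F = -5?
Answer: Add(-726, Mul(-154, Pow(3, Rational(1, 2)))) ≈ -992.74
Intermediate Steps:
Function('X')(D) = Pow(Add(1, D), Rational(1, 2))
Function('U')(K) = Mul(Pow(3, Rational(1, 2)), Add(-5, K)) (Function('U')(K) = Mul(Pow(Add(1, 2), Rational(1, 2)), Add(-5, K)) = Mul(Pow(3, Rational(1, 2)), Add(-5, K)))
Mul(Add(-33, Function('U')(-2)), 22) = Mul(Add(-33, Mul(Pow(3, Rational(1, 2)), Add(-5, -2))), 22) = Mul(Add(-33, Mul(Pow(3, Rational(1, 2)), -7)), 22) = Mul(Add(-33, Mul(-7, Pow(3, Rational(1, 2)))), 22) = Add(-726, Mul(-154, Pow(3, Rational(1, 2))))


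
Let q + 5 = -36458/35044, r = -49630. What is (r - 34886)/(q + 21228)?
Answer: -1480889352/371851177 ≈ -3.9825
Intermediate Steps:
q = -105839/17522 (q = -5 - 36458/35044 = -5 - 36458*1/35044 = -5 - 18229/17522 = -105839/17522 ≈ -6.0404)
(r - 34886)/(q + 21228) = (-49630 - 34886)/(-105839/17522 + 21228) = -84516/371851177/17522 = -84516*17522/371851177 = -1480889352/371851177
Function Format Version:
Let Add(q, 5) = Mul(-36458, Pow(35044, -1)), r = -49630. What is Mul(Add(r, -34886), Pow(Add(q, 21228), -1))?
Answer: Rational(-1480889352, 371851177) ≈ -3.9825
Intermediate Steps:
q = Rational(-105839, 17522) (q = Add(-5, Mul(-36458, Pow(35044, -1))) = Add(-5, Mul(-36458, Rational(1, 35044))) = Add(-5, Rational(-18229, 17522)) = Rational(-105839, 17522) ≈ -6.0404)
Mul(Add(r, -34886), Pow(Add(q, 21228), -1)) = Mul(Add(-49630, -34886), Pow(Add(Rational(-105839, 17522), 21228), -1)) = Mul(-84516, Pow(Rational(371851177, 17522), -1)) = Mul(-84516, Rational(17522, 371851177)) = Rational(-1480889352, 371851177)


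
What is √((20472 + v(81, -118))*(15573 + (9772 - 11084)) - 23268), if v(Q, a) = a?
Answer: √290245126 ≈ 17037.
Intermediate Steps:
√((20472 + v(81, -118))*(15573 + (9772 - 11084)) - 23268) = √((20472 - 118)*(15573 + (9772 - 11084)) - 23268) = √(20354*(15573 - 1312) - 23268) = √(20354*14261 - 23268) = √(290268394 - 23268) = √290245126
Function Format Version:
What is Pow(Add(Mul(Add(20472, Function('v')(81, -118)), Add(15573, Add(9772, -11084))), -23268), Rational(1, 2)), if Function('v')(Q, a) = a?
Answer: Pow(290245126, Rational(1, 2)) ≈ 17037.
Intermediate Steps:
Pow(Add(Mul(Add(20472, Function('v')(81, -118)), Add(15573, Add(9772, -11084))), -23268), Rational(1, 2)) = Pow(Add(Mul(Add(20472, -118), Add(15573, Add(9772, -11084))), -23268), Rational(1, 2)) = Pow(Add(Mul(20354, Add(15573, -1312)), -23268), Rational(1, 2)) = Pow(Add(Mul(20354, 14261), -23268), Rational(1, 2)) = Pow(Add(290268394, -23268), Rational(1, 2)) = Pow(290245126, Rational(1, 2))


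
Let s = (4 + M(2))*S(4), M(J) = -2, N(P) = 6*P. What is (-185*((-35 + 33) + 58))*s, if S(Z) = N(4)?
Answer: -497280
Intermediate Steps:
S(Z) = 24 (S(Z) = 6*4 = 24)
s = 48 (s = (4 - 2)*24 = 2*24 = 48)
(-185*((-35 + 33) + 58))*s = -185*((-35 + 33) + 58)*48 = -185*(-2 + 58)*48 = -185*56*48 = -10360*48 = -497280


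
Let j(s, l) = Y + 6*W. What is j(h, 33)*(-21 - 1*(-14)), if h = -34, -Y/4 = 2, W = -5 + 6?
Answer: 14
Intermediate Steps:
W = 1
Y = -8 (Y = -4*2 = -8)
j(s, l) = -2 (j(s, l) = -8 + 6*1 = -8 + 6 = -2)
j(h, 33)*(-21 - 1*(-14)) = -2*(-21 - 1*(-14)) = -2*(-21 + 14) = -2*(-7) = 14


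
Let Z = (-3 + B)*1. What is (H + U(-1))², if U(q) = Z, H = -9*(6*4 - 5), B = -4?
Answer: 31684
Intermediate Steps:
Z = -7 (Z = (-3 - 4)*1 = -7*1 = -7)
H = -171 (H = -9*(24 - 5) = -9*19 = -171)
U(q) = -7
(H + U(-1))² = (-171 - 7)² = (-178)² = 31684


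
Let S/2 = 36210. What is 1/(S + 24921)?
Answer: 1/97341 ≈ 1.0273e-5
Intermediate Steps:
S = 72420 (S = 2*36210 = 72420)
1/(S + 24921) = 1/(72420 + 24921) = 1/97341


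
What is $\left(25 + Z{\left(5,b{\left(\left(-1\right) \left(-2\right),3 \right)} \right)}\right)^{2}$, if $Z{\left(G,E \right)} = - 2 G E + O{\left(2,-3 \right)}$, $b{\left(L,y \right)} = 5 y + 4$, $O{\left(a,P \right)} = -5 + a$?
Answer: $28224$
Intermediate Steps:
$b{\left(L,y \right)} = 4 + 5 y$
$Z{\left(G,E \right)} = -3 - 2 E G$ ($Z{\left(G,E \right)} = - 2 G E + \left(-5 + 2\right) = - 2 E G - 3 = -3 - 2 E G$)
$\left(25 + Z{\left(5,b{\left(\left(-1\right) \left(-2\right),3 \right)} \right)}\right)^{2} = \left(25 - \left(3 + 2 \left(4 + 5 \cdot 3\right) 5\right)\right)^{2} = \left(25 - \left(3 + 2 \left(4 + 15\right) 5\right)\right)^{2} = \left(25 - \left(3 + 38 \cdot 5\right)\right)^{2} = \left(25 - 193\right)^{2} = \left(-168\right)^{2} = 28224$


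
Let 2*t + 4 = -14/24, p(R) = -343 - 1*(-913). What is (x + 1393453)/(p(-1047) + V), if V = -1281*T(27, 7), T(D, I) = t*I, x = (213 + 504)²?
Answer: 15260336/168955 ≈ 90.322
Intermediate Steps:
p(R) = 570 (p(R) = -343 + 913 = 570)
t = -55/24 (t = -2 + (-14/24)/2 = -2 + (-14*1/24)/2 = -2 + (½)*(-7/12) = -2 - 7/24 = -55/24 ≈ -2.2917)
x = 514089 (x = 717² = 514089)
T(D, I) = -55*I/24
V = 164395/8 (V = -(-23485)*7/8 = -1281*(-385/24) = 164395/8 ≈ 20549.)
(x + 1393453)/(p(-1047) + V) = (514089 + 1393453)/(570 + 164395/8) = 1907542/(168955/8) = 1907542*(8/168955) = 15260336/168955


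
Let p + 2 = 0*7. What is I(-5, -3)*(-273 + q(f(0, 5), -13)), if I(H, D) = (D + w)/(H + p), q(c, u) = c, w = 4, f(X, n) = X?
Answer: 39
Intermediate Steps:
p = -2 (p = -2 + 0*7 = -2 + 0 = -2)
I(H, D) = (4 + D)/(-2 + H) (I(H, D) = (D + 4)/(H - 2) = (4 + D)/(-2 + H))
I(-5, -3)*(-273 + q(f(0, 5), -13)) = ((4 - 3)/(-2 - 5))*(-273 + 0) = (1/(-7))*(-273) = -1/7*1*(-273) = -1/7*(-273) = 39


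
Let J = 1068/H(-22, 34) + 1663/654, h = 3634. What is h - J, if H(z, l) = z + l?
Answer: 2316767/654 ≈ 3542.5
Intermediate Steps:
H(z, l) = l + z
J = 59869/654 (J = 1068/(34 - 22) + 1663/654 = 1068/12 + 1663*(1/654) = 1068*(1/12) + 1663/654 = 89 + 1663/654 = 59869/654 ≈ 91.543)
h - J = 3634 - 1*59869/654 = 3634 - 59869/654 = 2316767/654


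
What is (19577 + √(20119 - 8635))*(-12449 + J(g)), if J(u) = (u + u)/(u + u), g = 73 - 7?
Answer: -243694496 - 74688*√319 ≈ -2.4503e+8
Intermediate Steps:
g = 66
J(u) = 1 (J(u) = (2*u)/((2*u)) = (2*u)*(1/(2*u)) = 1)
(19577 + √(20119 - 8635))*(-12449 + J(g)) = (19577 + √(20119 - 8635))*(-12449 + 1) = (19577 + √11484)*(-12448) = (19577 + 6*√319)*(-12448) = -243694496 - 74688*√319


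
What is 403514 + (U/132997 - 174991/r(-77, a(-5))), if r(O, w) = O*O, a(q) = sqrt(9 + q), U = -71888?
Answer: 318162912492503/788539213 ≈ 4.0348e+5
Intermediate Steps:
r(O, w) = O**2
403514 + (U/132997 - 174991/r(-77, a(-5))) = 403514 + (-71888/132997 - 174991/((-77)**2)) = 403514 + (-71888*1/132997 - 174991/5929) = 403514 + (-71888/132997 - 174991*1/5929) = 403514 + (-71888/132997 - 174991/5929) = 403514 - 23699501979/788539213 = 318162912492503/788539213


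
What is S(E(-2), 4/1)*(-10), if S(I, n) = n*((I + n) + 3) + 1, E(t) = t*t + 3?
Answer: -570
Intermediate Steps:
E(t) = 3 + t**2 (E(t) = t**2 + 3 = 3 + t**2)
S(I, n) = 1 + n*(3 + I + n) (S(I, n) = n*(3 + I + n) + 1 = 1 + n*(3 + I + n))
S(E(-2), 4/1)*(-10) = (1 + (4/1)**2 + 3*(4/1) + (3 + (-2)**2)*(4/1))*(-10) = (1 + (4*1)**2 + 3*(4*1) + (3 + 4)*(4*1))*(-10) = (1 + 4**2 + 3*4 + 7*4)*(-10) = (1 + 16 + 12 + 28)*(-10) = 57*(-10) = -570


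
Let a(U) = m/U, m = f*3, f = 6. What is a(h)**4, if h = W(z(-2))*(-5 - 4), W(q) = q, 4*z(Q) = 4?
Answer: 16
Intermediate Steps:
z(Q) = 1 (z(Q) = (1/4)*4 = 1)
m = 18 (m = 6*3 = 18)
h = -9 (h = 1*(-5 - 4) = 1*(-9) = -9)
a(U) = 18/U
a(h)**4 = (18/(-9))**4 = (18*(-1/9))**4 = (-2)**4 = 16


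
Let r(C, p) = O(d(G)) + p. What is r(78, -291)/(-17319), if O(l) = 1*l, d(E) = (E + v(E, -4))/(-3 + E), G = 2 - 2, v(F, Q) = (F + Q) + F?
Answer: 869/51957 ≈ 0.016725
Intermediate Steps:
v(F, Q) = Q + 2*F
G = 0
d(E) = (-4 + 3*E)/(-3 + E) (d(E) = (E + (-4 + 2*E))/(-3 + E) = (-4 + 3*E)/(-3 + E))
O(l) = l
r(C, p) = 4/3 + p (r(C, p) = (-4 + 3*0)/(-3 + 0) + p = (-4 + 0)/(-3) + p = -⅓*(-4) + p = 4/3 + p)
r(78, -291)/(-17319) = (4/3 - 291)/(-17319) = -869/3*(-1/17319) = 869/51957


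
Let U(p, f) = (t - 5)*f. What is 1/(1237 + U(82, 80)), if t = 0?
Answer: 1/837 ≈ 0.0011947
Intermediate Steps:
U(p, f) = -5*f (U(p, f) = (0 - 5)*f = -5*f)
1/(1237 + U(82, 80)) = 1/(1237 - 5*80) = 1/(1237 - 400) = 1/837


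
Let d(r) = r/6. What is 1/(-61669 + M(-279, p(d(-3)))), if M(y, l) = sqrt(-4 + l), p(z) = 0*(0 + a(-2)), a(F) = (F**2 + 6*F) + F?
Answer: -61669/3803065565 - 2*I/3803065565 ≈ -1.6216e-5 - 5.2589e-10*I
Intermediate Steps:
a(F) = F**2 + 7*F
d(r) = r/6 (d(r) = r*(1/6) = r/6)
p(z) = 0 (p(z) = 0*(0 - 2*(7 - 2)) = 0*(0 - 2*5) = 0*(0 - 10) = 0*(-10) = 0)
1/(-61669 + M(-279, p(d(-3)))) = 1/(-61669 + sqrt(-4 + 0)) = 1/(-61669 + sqrt(-4)) = 1/(-61669 + 2*I) = (-61669 - 2*I)/3803065565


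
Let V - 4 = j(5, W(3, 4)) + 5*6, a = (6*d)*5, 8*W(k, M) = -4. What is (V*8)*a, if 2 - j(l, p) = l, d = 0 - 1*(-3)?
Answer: 22320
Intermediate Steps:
W(k, M) = -1/2 (W(k, M) = (1/8)*(-4) = -1/2)
d = 3 (d = 0 + 3 = 3)
j(l, p) = 2 - l
a = 90 (a = (6*3)*5 = 18*5 = 90)
V = 31 (V = 4 + ((2 - 1*5) + 5*6) = 4 + ((2 - 5) + 30) = 4 + (-3 + 30) = 4 + 27 = 31)
(V*8)*a = (31*8)*90 = 248*90 = 22320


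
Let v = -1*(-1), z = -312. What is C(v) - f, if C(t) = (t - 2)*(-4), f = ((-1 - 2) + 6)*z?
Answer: 940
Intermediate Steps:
f = -936 (f = ((-1 - 2) + 6)*(-312) = (-3 + 6)*(-312) = 3*(-312) = -936)
v = 1
C(t) = 8 - 4*t (C(t) = (-2 + t)*(-4) = 8 - 4*t)
C(v) - f = (8 - 4*1) - 1*(-936) = (8 - 4) + 936 = 4 + 936 = 940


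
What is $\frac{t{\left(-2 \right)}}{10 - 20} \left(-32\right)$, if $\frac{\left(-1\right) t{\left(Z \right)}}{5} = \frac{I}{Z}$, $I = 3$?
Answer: $24$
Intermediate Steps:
$t{\left(Z \right)} = - \frac{15}{Z}$ ($t{\left(Z \right)} = - 5 \frac{3}{Z} = - \frac{15}{Z}$)
$\frac{t{\left(-2 \right)}}{10 - 20} \left(-32\right) = \frac{\left(-15\right) \frac{1}{-2}}{10 - 20} \left(-32\right) = \frac{\left(-15\right) \left(- \frac{1}{2}\right)}{-10} \left(-32\right) = \frac{15}{2} \left(- \frac{1}{10}\right) \left(-32\right) = \left(- \frac{3}{4}\right) \left(-32\right) = 24$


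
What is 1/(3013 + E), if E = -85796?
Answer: -1/82783 ≈ -1.2080e-5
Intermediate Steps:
1/(3013 + E) = 1/(3013 - 85796) = 1/(-82783) = -1/82783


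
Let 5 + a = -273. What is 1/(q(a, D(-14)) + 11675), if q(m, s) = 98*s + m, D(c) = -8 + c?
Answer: 1/9241 ≈ 0.00010821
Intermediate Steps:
a = -278 (a = -5 - 273 = -278)
q(m, s) = m + 98*s
1/(q(a, D(-14)) + 11675) = 1/((-278 + 98*(-8 - 14)) + 11675) = 1/((-278 + 98*(-22)) + 11675) = 1/((-278 - 2156) + 11675) = 1/(-2434 + 11675) = 1/9241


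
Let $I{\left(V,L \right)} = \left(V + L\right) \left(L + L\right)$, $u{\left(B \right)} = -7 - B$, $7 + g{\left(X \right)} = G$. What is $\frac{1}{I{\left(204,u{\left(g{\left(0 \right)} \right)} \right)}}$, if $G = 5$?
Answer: $- \frac{1}{1990} \approx -0.00050251$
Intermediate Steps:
$g{\left(X \right)} = -2$ ($g{\left(X \right)} = -7 + 5 = -2$)
$I{\left(V,L \right)} = 2 L \left(L + V\right)$ ($I{\left(V,L \right)} = \left(L + V\right) 2 L = 2 L \left(L + V\right)$)
$\frac{1}{I{\left(204,u{\left(g{\left(0 \right)} \right)} \right)}} = \frac{1}{2 \left(-7 - -2\right) \left(\left(-7 - -2\right) + 204\right)} = \frac{1}{2 \left(-7 + 2\right) \left(\left(-7 + 2\right) + 204\right)} = \frac{1}{2 \left(-5\right) \left(-5 + 204\right)} = \frac{1}{2 \left(-5\right) 199} = \frac{1}{-1990} = - \frac{1}{1990}$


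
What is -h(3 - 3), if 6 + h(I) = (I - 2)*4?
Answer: 14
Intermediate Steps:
h(I) = -14 + 4*I (h(I) = -6 + (I - 2)*4 = -6 + (-2 + I)*4 = -6 + (-8 + 4*I) = -14 + 4*I)
-h(3 - 3) = -(-14 + 4*(3 - 3)) = -(-14 + 4*0) = -(-14 + 0) = -1*(-14) = 14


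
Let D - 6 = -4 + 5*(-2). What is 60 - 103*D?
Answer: 884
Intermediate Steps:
D = -8 (D = 6 + (-4 + 5*(-2)) = 6 + (-4 - 10) = 6 - 14 = -8)
60 - 103*D = 60 - 103*(-8) = 60 + 824 = 884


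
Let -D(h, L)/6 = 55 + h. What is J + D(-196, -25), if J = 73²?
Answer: 6175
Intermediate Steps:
J = 5329
D(h, L) = -330 - 6*h (D(h, L) = -6*(55 + h) = -330 - 6*h)
J + D(-196, -25) = 5329 + (-330 - 6*(-196)) = 5329 + (-330 + 1176) = 5329 + 846 = 6175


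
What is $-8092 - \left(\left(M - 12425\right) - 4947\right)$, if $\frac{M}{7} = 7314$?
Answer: $-41918$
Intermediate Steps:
$M = 51198$ ($M = 7 \cdot 7314 = 51198$)
$-8092 - \left(\left(M - 12425\right) - 4947\right) = -8092 - \left(\left(51198 - 12425\right) - 4947\right) = -8092 - \left(38773 - 4947\right) = -8092 - 33826 = -41918$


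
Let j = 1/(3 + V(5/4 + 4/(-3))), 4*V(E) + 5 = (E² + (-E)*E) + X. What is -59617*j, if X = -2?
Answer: -238468/5 ≈ -47694.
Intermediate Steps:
V(E) = -7/4 (V(E) = -5/4 + ((E² + (-E)*E) - 2)/4 = -5/4 + ((E² - E²) - 2)/4 = -5/4 + (0 - 2)/4 = -5/4 + (¼)*(-2) = -5/4 - ½ = -7/4)
j = ⅘ (j = 1/(3 - 7/4) = 1/(5/4) = ⅘ ≈ 0.80000)
-59617*j = -59617*⅘ = -238468/5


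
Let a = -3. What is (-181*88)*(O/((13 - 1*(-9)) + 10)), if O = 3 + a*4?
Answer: 17919/4 ≈ 4479.8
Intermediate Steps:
O = -9 (O = 3 - 3*4 = 3 - 12 = -9)
(-181*88)*(O/((13 - 1*(-9)) + 10)) = (-181*88)*(-9/((13 - 1*(-9)) + 10)) = -(-143352)/((13 + 9) + 10) = -(-143352)/(22 + 10) = -(-143352)/32 = -15928*(-9/32) = 17919/4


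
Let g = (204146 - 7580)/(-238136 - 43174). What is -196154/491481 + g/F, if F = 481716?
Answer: -492244904887409/1233358171727940 ≈ -0.39911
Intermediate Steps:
g = -32761/46885 (g = 196566/(-281310) = 196566*(-1/281310) = -32761/46885 ≈ -0.69875)
-196154/491481 + g/F = -196154/491481 - 32761/46885/481716 = -196154*1/491481 - 32761/46885*1/481716 = -196154/491481 - 32761/22585254660 = -492244904887409/1233358171727940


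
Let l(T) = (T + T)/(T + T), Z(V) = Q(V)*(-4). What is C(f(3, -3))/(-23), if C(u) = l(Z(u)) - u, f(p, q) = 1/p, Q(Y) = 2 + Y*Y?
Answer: -2/69 ≈ -0.028986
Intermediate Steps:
Q(Y) = 2 + Y²
Z(V) = -8 - 4*V² (Z(V) = (2 + V²)*(-4) = -8 - 4*V²)
l(T) = 1 (l(T) = (2*T)/((2*T)) = (2*T)*(1/(2*T)) = 1)
C(u) = 1 - u
C(f(3, -3))/(-23) = (1 - 1/3)/(-23) = (1 - 1*⅓)*(-1/23) = (1 - ⅓)*(-1/23) = (⅔)*(-1/23) = -2/69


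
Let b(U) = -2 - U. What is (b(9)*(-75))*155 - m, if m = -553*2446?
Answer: 1480513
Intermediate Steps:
m = -1352638
(b(9)*(-75))*155 - m = ((-2 - 1*9)*(-75))*155 - 1*(-1352638) = ((-2 - 9)*(-75))*155 + 1352638 = -11*(-75)*155 + 1352638 = 825*155 + 1352638 = 127875 + 1352638 = 1480513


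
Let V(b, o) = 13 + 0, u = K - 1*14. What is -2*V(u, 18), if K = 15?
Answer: -26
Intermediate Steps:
u = 1 (u = 15 - 1*14 = 15 - 14 = 1)
V(b, o) = 13
-2*V(u, 18) = -2*13 = -26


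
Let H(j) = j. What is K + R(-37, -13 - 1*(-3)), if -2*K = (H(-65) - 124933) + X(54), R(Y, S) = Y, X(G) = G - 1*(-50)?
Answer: 62410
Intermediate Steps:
X(G) = 50 + G (X(G) = G + 50 = 50 + G)
K = 62447 (K = -((-65 - 124933) + (50 + 54))/2 = -(-124998 + 104)/2 = -1/2*(-124894) = 62447)
K + R(-37, -13 - 1*(-3)) = 62447 - 37 = 62410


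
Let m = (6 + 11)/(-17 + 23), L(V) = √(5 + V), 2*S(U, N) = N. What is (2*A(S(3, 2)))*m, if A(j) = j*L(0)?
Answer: 17*√5/3 ≈ 12.671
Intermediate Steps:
S(U, N) = N/2
A(j) = j*√5 (A(j) = j*√(5 + 0) = j*√5)
m = 17/6 ≈ 2.8333
(2*A(S(3, 2)))*m = (2*(((½)*2)*√5))*(17/6) = (2*(1*√5))*(17/6) = (2*√5)*(17/6) = 17*√5/3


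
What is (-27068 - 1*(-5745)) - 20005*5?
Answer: -121348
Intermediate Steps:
(-27068 - 1*(-5745)) - 20005*5 = (-27068 + 5745) - 100025 = -21323 - 100025 = -121348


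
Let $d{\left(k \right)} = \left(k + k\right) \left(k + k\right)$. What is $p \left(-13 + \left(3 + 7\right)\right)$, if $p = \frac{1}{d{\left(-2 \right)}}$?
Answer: $- \frac{3}{16} \approx -0.1875$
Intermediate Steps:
$d{\left(k \right)} = 4 k^{2}$ ($d{\left(k \right)} = 2 k 2 k = 4 k^{2}$)
$p = \frac{1}{16}$ ($p = \frac{1}{4 \left(-2\right)^{2}} = \frac{1}{4 \cdot 4} = \frac{1}{16} \approx 0.0625$)
$p \left(-13 + \left(3 + 7\right)\right) = \frac{-13 + \left(3 + 7\right)}{16} = \frac{-13 + 10}{16} = \frac{1}{16} \left(-3\right) = - \frac{3}{16}$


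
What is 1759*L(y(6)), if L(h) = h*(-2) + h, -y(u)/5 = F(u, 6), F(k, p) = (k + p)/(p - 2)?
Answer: 26385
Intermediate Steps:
F(k, p) = (k + p)/(-2 + p)
y(u) = -15/2 - 5*u/4 (y(u) = -5*(u + 6)/(-2 + 6) = -5*(6 + u)/4 = -5*(3/2 + u/4) = -15/2 - 5*u/4)
L(h) = -h (L(h) = -2*h + h = -h)
1759*L(y(6)) = 1759*(-(-15/2 - 5/4*6)) = 1759*(-(-15/2 - 15/2)) = 1759*(-1*(-15)) = 1759*15 = 26385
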